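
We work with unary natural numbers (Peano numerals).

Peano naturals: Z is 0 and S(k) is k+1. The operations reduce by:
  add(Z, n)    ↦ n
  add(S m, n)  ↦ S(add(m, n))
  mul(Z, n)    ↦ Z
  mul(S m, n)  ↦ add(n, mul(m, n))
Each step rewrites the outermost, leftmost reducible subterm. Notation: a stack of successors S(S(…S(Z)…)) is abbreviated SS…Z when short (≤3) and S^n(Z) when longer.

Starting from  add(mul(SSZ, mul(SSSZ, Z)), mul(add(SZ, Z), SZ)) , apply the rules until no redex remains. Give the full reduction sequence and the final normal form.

Answer: normal form = SZ  (in 26 steps)

Working:
  start: add(mul(SSZ, mul(SSSZ, Z)), mul(add(SZ, Z), SZ))
  →1  add(add(mul(SSSZ, Z), mul(SZ, mul(SSSZ, Z))), mul(add(SZ, Z), SZ))
  →2  add(add(add(Z, mul(SSZ, Z)), mul(SZ, mul(SSSZ, Z))), mul(add(SZ, Z), SZ))
  →3  add(add(mul(SSZ, Z), mul(SZ, mul(SSSZ, Z))), mul(add(SZ, Z), SZ))
  →4  add(add(add(Z, mul(SZ, Z)), mul(SZ, mul(SSSZ, Z))), mul(add(SZ, Z), SZ))
  →5  add(add(mul(SZ, Z), mul(SZ, mul(SSSZ, Z))), mul(add(SZ, Z), SZ))
  →6  add(add(add(Z, mul(Z, Z)), mul(SZ, mul(SSSZ, Z))), mul(add(SZ, Z), SZ))
  →7  add(add(mul(Z, Z), mul(SZ, mul(SSSZ, Z))), mul(add(SZ, Z), SZ))
  →8  add(add(Z, mul(SZ, mul(SSSZ, Z))), mul(add(SZ, Z), SZ))
  →9  add(mul(SZ, mul(SSSZ, Z)), mul(add(SZ, Z), SZ))
  →10  add(add(mul(SSSZ, Z), mul(Z, mul(SSSZ, Z))), mul(add(SZ, Z), SZ))
  →11  add(add(add(Z, mul(SSZ, Z)), mul(Z, mul(SSSZ, Z))), mul(add(SZ, Z), SZ))
  →12  add(add(mul(SSZ, Z), mul(Z, mul(SSSZ, Z))), mul(add(SZ, Z), SZ))
  →13  add(add(add(Z, mul(SZ, Z)), mul(Z, mul(SSSZ, Z))), mul(add(SZ, Z), SZ))
  →14  add(add(mul(SZ, Z), mul(Z, mul(SSSZ, Z))), mul(add(SZ, Z), SZ))
  →15  add(add(add(Z, mul(Z, Z)), mul(Z, mul(SSSZ, Z))), mul(add(SZ, Z), SZ))
  →16  add(add(mul(Z, Z), mul(Z, mul(SSSZ, Z))), mul(add(SZ, Z), SZ))
  →17  add(add(Z, mul(Z, mul(SSSZ, Z))), mul(add(SZ, Z), SZ))
  →18  add(mul(Z, mul(SSSZ, Z)), mul(add(SZ, Z), SZ))
  →19  add(Z, mul(add(SZ, Z), SZ))
  →20  mul(add(SZ, Z), SZ)
  →21  mul(S(add(Z, Z)), SZ)
  →22  add(SZ, mul(add(Z, Z), SZ))
  →23  S(add(Z, mul(add(Z, Z), SZ)))
  →24  S(mul(add(Z, Z), SZ))
  →25  S(mul(Z, SZ))
  →26  SZ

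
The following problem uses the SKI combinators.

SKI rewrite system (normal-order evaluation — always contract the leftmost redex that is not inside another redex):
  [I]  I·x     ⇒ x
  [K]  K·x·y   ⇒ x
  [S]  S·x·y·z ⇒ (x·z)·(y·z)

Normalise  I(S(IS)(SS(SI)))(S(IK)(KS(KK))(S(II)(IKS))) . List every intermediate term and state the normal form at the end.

Answer: normal form = S(SI(KS))(S(SI(KS))(SI(SI(KS))))  (in 19 steps)

Reduction:
  start: I(S(IS)(SS(SI)))(S(IK)(KS(KK))(S(II)(IKS)))
  step 1: S(IS)(SS(SI))(S(IK)(KS(KK))(S(II)(IKS)))
  step 2: IS(S(IK)(KS(KK))(S(II)(IKS)))(SS(SI)(S(IK)(KS(KK))(S(II)(IKS))))
  step 3: S(S(IK)(KS(KK))(S(II)(IKS)))(SS(SI)(S(IK)(KS(KK))(S(II)(IKS))))
  step 4: S(IK(S(II)(IKS))(KS(KK)(S(II)(IKS))))(SS(SI)(S(IK)(KS(KK))(S(II)(IKS))))
  step 5: S(K(S(II)(IKS))(KS(KK)(S(II)(IKS))))(SS(SI)(S(IK)(KS(KK))(S(II)(IKS))))
  step 6: S(S(II)(IKS))(SS(SI)(S(IK)(KS(KK))(S(II)(IKS))))
  step 7: S(SI(IKS))(SS(SI)(S(IK)(KS(KK))(S(II)(IKS))))
  step 8: S(SI(KS))(SS(SI)(S(IK)(KS(KK))(S(II)(IKS))))
  step 9: S(SI(KS))(S(S(IK)(KS(KK))(S(II)(IKS)))(SI(S(IK)(KS(KK))(S(II)(IKS)))))
  step 10: S(SI(KS))(S(IK(S(II)(IKS))(KS(KK)(S(II)(IKS))))(SI(S(IK)(KS(KK))(S(II)(IKS)))))
  step 11: S(SI(KS))(S(K(S(II)(IKS))(KS(KK)(S(II)(IKS))))(SI(S(IK)(KS(KK))(S(II)(IKS)))))
  step 12: S(SI(KS))(S(S(II)(IKS))(SI(S(IK)(KS(KK))(S(II)(IKS)))))
  step 13: S(SI(KS))(S(SI(IKS))(SI(S(IK)(KS(KK))(S(II)(IKS)))))
  step 14: S(SI(KS))(S(SI(KS))(SI(S(IK)(KS(KK))(S(II)(IKS)))))
  step 15: S(SI(KS))(S(SI(KS))(SI(IK(S(II)(IKS))(KS(KK)(S(II)(IKS))))))
  step 16: S(SI(KS))(S(SI(KS))(SI(K(S(II)(IKS))(KS(KK)(S(II)(IKS))))))
  step 17: S(SI(KS))(S(SI(KS))(SI(S(II)(IKS))))
  step 18: S(SI(KS))(S(SI(KS))(SI(SI(IKS))))
  step 19: S(SI(KS))(S(SI(KS))(SI(SI(KS))))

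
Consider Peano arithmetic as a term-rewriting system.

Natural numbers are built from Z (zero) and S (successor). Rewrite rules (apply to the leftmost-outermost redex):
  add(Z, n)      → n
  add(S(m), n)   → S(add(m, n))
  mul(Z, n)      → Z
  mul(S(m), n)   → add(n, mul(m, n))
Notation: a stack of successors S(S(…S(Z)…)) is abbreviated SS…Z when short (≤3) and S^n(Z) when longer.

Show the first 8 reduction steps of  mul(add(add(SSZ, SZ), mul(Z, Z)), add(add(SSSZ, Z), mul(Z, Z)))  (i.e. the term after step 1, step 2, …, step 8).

Answer: after 8 steps: S(add(S(add(add(SZ, Z), mul(Z, Z))), mul(add(add(SZ, SZ), mul(Z, Z)), add(add(SSSZ, Z), mul(Z, Z)))))

Reduction:
  start: mul(add(add(SSZ, SZ), mul(Z, Z)), add(add(SSSZ, Z), mul(Z, Z)))
  →1  mul(add(S(add(SZ, SZ)), mul(Z, Z)), add(add(SSSZ, Z), mul(Z, Z)))
  →2  mul(S(add(add(SZ, SZ), mul(Z, Z))), add(add(SSSZ, Z), mul(Z, Z)))
  →3  add(add(add(SSSZ, Z), mul(Z, Z)), mul(add(add(SZ, SZ), mul(Z, Z)), add(add(SSSZ, Z), mul(Z, Z))))
  →4  add(add(S(add(SSZ, Z)), mul(Z, Z)), mul(add(add(SZ, SZ), mul(Z, Z)), add(add(SSSZ, Z), mul(Z, Z))))
  →5  add(S(add(add(SSZ, Z), mul(Z, Z))), mul(add(add(SZ, SZ), mul(Z, Z)), add(add(SSSZ, Z), mul(Z, Z))))
  →6  S(add(add(add(SSZ, Z), mul(Z, Z)), mul(add(add(SZ, SZ), mul(Z, Z)), add(add(SSSZ, Z), mul(Z, Z)))))
  →7  S(add(add(S(add(SZ, Z)), mul(Z, Z)), mul(add(add(SZ, SZ), mul(Z, Z)), add(add(SSSZ, Z), mul(Z, Z)))))
  →8  S(add(S(add(add(SZ, Z), mul(Z, Z))), mul(add(add(SZ, SZ), mul(Z, Z)), add(add(SSSZ, Z), mul(Z, Z)))))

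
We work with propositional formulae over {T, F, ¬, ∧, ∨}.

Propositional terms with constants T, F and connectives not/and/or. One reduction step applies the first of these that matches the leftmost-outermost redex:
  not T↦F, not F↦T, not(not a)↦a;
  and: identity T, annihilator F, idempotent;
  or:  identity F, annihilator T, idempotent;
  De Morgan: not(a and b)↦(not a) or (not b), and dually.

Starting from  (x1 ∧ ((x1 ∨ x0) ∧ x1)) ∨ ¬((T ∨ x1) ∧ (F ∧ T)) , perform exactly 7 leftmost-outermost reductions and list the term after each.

Answer: after 7 steps: (x1 ∧ ((x1 ∨ x0) ∧ x1)) ∨ (T ∨ ¬T)

Derivation:
  start: (x1 ∧ ((x1 ∨ x0) ∧ x1)) ∨ ¬((T ∨ x1) ∧ (F ∧ T))
  [1] (x1 ∧ ((x1 ∨ x0) ∧ x1)) ∨ (¬(T ∨ x1) ∨ ¬(F ∧ T))
  [2] (x1 ∧ ((x1 ∨ x0) ∧ x1)) ∨ ((¬T ∧ ¬x1) ∨ ¬(F ∧ T))
  [3] (x1 ∧ ((x1 ∨ x0) ∧ x1)) ∨ ((F ∧ ¬x1) ∨ ¬(F ∧ T))
  [4] (x1 ∧ ((x1 ∨ x0) ∧ x1)) ∨ (F ∨ ¬(F ∧ T))
  [5] (x1 ∧ ((x1 ∨ x0) ∧ x1)) ∨ ¬(F ∧ T)
  [6] (x1 ∧ ((x1 ∨ x0) ∧ x1)) ∨ (¬F ∨ ¬T)
  [7] (x1 ∧ ((x1 ∨ x0) ∧ x1)) ∨ (T ∨ ¬T)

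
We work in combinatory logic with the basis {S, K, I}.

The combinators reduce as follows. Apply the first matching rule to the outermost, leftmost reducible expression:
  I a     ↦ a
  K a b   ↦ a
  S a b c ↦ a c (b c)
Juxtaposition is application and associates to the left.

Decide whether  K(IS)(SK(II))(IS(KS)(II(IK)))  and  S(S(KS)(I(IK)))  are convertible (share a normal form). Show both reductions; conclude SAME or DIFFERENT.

Answer: SAME — A ⇓ S(S(KS)K), B ⇓ S(S(KS)K)

Derivation:
Term A:
  start: K(IS)(SK(II))(IS(KS)(II(IK)))
  step 1: IS(IS(KS)(II(IK)))
  step 2: S(IS(KS)(II(IK)))
  step 3: S(S(KS)(II(IK)))
  step 4: S(S(KS)(I(IK)))
  step 5: S(S(KS)(IK))
  step 6: S(S(KS)K)

Term B:
  start: S(S(KS)(I(IK)))
  step 1: S(S(KS)(IK))
  step 2: S(S(KS)K)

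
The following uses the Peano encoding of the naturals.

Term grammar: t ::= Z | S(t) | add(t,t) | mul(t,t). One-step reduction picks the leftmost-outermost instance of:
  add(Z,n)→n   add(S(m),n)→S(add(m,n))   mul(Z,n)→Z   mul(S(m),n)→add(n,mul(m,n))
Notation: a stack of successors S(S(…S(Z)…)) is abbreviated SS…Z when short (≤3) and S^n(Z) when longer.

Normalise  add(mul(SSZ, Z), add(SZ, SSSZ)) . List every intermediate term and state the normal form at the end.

  start: add(mul(SSZ, Z), add(SZ, SSSZ))
  step 1: add(add(Z, mul(SZ, Z)), add(SZ, SSSZ))
  step 2: add(mul(SZ, Z), add(SZ, SSSZ))
  step 3: add(add(Z, mul(Z, Z)), add(SZ, SSSZ))
  step 4: add(mul(Z, Z), add(SZ, SSSZ))
  step 5: add(Z, add(SZ, SSSZ))
  step 6: add(SZ, SSSZ)
  step 7: S(add(Z, SSSZ))
  step 8: S^4(Z)

Answer: normal form = S^4(Z)  (in 8 steps)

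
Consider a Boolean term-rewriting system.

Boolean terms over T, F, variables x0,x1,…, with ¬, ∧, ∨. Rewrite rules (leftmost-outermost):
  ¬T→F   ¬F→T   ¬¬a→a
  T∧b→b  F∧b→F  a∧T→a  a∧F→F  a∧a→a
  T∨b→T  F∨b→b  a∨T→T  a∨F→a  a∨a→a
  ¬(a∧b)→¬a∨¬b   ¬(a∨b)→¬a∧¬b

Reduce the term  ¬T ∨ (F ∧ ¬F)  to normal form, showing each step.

  start: ¬T ∨ (F ∧ ¬F)
  →1  F ∨ (F ∧ ¬F)
  →2  F ∧ ¬F
  →3  F

Answer: normal form = F  (in 3 steps)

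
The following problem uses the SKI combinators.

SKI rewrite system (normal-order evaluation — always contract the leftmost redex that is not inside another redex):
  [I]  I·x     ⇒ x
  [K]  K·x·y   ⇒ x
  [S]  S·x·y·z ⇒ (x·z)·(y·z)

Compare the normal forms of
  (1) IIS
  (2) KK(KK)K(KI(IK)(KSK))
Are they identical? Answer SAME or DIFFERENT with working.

Answer: DIFFERENT — A ⇓ S, B ⇓ K

Derivation:
Term A:
  start: IIS
  →1  IS
  →2  S

Term B:
  start: KK(KK)K(KI(IK)(KSK))
  →1  KK(KI(IK)(KSK))
  →2  K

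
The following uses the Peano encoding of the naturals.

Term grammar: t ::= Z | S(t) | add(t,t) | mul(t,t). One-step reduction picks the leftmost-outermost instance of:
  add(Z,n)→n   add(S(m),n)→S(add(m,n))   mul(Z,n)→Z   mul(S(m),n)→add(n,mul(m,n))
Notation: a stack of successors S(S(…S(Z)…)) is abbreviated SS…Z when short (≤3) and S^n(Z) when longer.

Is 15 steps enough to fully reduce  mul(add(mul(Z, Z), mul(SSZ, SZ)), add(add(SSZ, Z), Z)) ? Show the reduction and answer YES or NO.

  start: mul(add(mul(Z, Z), mul(SSZ, SZ)), add(add(SSZ, Z), Z))
  step 1: mul(add(Z, mul(SSZ, SZ)), add(add(SSZ, Z), Z))
  step 2: mul(mul(SSZ, SZ), add(add(SSZ, Z), Z))
  step 3: mul(add(SZ, mul(SZ, SZ)), add(add(SSZ, Z), Z))
  step 4: mul(S(add(Z, mul(SZ, SZ))), add(add(SSZ, Z), Z))
  step 5: add(add(add(SSZ, Z), Z), mul(add(Z, mul(SZ, SZ)), add(add(SSZ, Z), Z)))
  step 6: add(add(S(add(SZ, Z)), Z), mul(add(Z, mul(SZ, SZ)), add(add(SSZ, Z), Z)))
  step 7: add(S(add(add(SZ, Z), Z)), mul(add(Z, mul(SZ, SZ)), add(add(SSZ, Z), Z)))
  step 8: S(add(add(add(SZ, Z), Z), mul(add(Z, mul(SZ, SZ)), add(add(SSZ, Z), Z))))
  step 9: S(add(add(S(add(Z, Z)), Z), mul(add(Z, mul(SZ, SZ)), add(add(SSZ, Z), Z))))
  step 10: S(add(S(add(add(Z, Z), Z)), mul(add(Z, mul(SZ, SZ)), add(add(SSZ, Z), Z))))
  step 11: S(S(add(add(add(Z, Z), Z), mul(add(Z, mul(SZ, SZ)), add(add(SSZ, Z), Z)))))
  step 12: S(S(add(add(Z, Z), mul(add(Z, mul(SZ, SZ)), add(add(SSZ, Z), Z)))))
  step 13: S(S(add(Z, mul(add(Z, mul(SZ, SZ)), add(add(SSZ, Z), Z)))))
  step 14: S(S(mul(add(Z, mul(SZ, SZ)), add(add(SSZ, Z), Z))))
  step 15: S(S(mul(mul(SZ, SZ), add(add(SSZ, Z), Z))))

Answer: NO — after 15 steps the term is S(S(mul(mul(SZ, SZ), add(add(SSZ, Z), Z)))), not yet normal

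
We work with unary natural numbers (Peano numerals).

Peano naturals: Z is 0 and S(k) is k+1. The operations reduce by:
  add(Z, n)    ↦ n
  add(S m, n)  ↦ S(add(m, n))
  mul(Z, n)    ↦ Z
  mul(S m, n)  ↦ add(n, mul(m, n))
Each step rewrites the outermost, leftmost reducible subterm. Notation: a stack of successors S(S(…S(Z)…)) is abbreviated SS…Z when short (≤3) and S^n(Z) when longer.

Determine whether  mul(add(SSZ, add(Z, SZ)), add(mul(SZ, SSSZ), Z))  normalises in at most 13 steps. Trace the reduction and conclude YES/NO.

Answer: NO — after 13 steps the term is S(S(S(add(add(mul(Z, SSSZ), Z), mul(add(SZ, add(Z, SZ)), add(mul(SZ, SSSZ), Z)))))), not yet normal

Derivation:
  start: mul(add(SSZ, add(Z, SZ)), add(mul(SZ, SSSZ), Z))
  step 1: mul(S(add(SZ, add(Z, SZ))), add(mul(SZ, SSSZ), Z))
  step 2: add(add(mul(SZ, SSSZ), Z), mul(add(SZ, add(Z, SZ)), add(mul(SZ, SSSZ), Z)))
  step 3: add(add(add(SSSZ, mul(Z, SSSZ)), Z), mul(add(SZ, add(Z, SZ)), add(mul(SZ, SSSZ), Z)))
  step 4: add(add(S(add(SSZ, mul(Z, SSSZ))), Z), mul(add(SZ, add(Z, SZ)), add(mul(SZ, SSSZ), Z)))
  step 5: add(S(add(add(SSZ, mul(Z, SSSZ)), Z)), mul(add(SZ, add(Z, SZ)), add(mul(SZ, SSSZ), Z)))
  step 6: S(add(add(add(SSZ, mul(Z, SSSZ)), Z), mul(add(SZ, add(Z, SZ)), add(mul(SZ, SSSZ), Z))))
  step 7: S(add(add(S(add(SZ, mul(Z, SSSZ))), Z), mul(add(SZ, add(Z, SZ)), add(mul(SZ, SSSZ), Z))))
  step 8: S(add(S(add(add(SZ, mul(Z, SSSZ)), Z)), mul(add(SZ, add(Z, SZ)), add(mul(SZ, SSSZ), Z))))
  step 9: S(S(add(add(add(SZ, mul(Z, SSSZ)), Z), mul(add(SZ, add(Z, SZ)), add(mul(SZ, SSSZ), Z)))))
  step 10: S(S(add(add(S(add(Z, mul(Z, SSSZ))), Z), mul(add(SZ, add(Z, SZ)), add(mul(SZ, SSSZ), Z)))))
  step 11: S(S(add(S(add(add(Z, mul(Z, SSSZ)), Z)), mul(add(SZ, add(Z, SZ)), add(mul(SZ, SSSZ), Z)))))
  step 12: S(S(S(add(add(add(Z, mul(Z, SSSZ)), Z), mul(add(SZ, add(Z, SZ)), add(mul(SZ, SSSZ), Z))))))
  step 13: S(S(S(add(add(mul(Z, SSSZ), Z), mul(add(SZ, add(Z, SZ)), add(mul(SZ, SSSZ), Z))))))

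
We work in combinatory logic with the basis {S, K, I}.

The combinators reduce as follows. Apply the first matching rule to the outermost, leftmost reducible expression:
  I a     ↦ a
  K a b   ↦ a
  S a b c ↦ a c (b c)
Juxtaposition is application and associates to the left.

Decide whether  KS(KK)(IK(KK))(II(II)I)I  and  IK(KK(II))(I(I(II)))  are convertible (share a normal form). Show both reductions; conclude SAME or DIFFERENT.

Answer: SAME — A ⇓ K, B ⇓ K

Reduction:
Term A:
  start: KS(KK)(IK(KK))(II(II)I)I
  step 1: S(IK(KK))(II(II)I)I
  step 2: IK(KK)I(II(II)II)
  step 3: K(KK)I(II(II)II)
  step 4: KK(II(II)II)
  step 5: K

Term B:
  start: IK(KK(II))(I(I(II)))
  step 1: K(KK(II))(I(I(II)))
  step 2: KK(II)
  step 3: K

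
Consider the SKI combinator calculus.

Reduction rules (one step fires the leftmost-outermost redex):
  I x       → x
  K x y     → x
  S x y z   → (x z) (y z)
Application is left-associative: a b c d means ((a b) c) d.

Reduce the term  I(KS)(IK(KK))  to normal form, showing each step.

  start: I(KS)(IK(KK))
  [1] KS(IK(KK))
  [2] S

Answer: normal form = S  (in 2 steps)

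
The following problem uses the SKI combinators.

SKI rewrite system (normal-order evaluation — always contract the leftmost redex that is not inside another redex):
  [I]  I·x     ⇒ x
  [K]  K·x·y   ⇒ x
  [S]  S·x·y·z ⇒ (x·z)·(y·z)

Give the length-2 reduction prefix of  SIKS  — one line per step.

Answer: after 2 steps: S(KS)

Derivation:
  start: SIKS
  →1  IS(KS)
  →2  S(KS)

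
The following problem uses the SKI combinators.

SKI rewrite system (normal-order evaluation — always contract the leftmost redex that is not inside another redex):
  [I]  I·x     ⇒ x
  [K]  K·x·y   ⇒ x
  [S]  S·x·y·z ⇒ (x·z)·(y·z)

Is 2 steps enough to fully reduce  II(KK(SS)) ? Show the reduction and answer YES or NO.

Answer: NO — after 2 steps the term is KK(SS), not yet normal

Working:
  start: II(KK(SS))
  [1] I(KK(SS))
  [2] KK(SS)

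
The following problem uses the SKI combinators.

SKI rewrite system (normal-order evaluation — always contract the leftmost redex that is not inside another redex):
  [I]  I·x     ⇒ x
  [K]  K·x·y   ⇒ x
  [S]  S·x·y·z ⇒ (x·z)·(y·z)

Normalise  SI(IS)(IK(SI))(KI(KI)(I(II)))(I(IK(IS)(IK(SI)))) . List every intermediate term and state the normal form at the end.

Answer: normal form = SS  (in 19 steps)

Working:
  start: SI(IS)(IK(SI))(KI(KI)(I(II)))(I(IK(IS)(IK(SI))))
  →1  I(IK(SI))(IS(IK(SI)))(KI(KI)(I(II)))(I(IK(IS)(IK(SI))))
  →2  IK(SI)(IS(IK(SI)))(KI(KI)(I(II)))(I(IK(IS)(IK(SI))))
  →3  K(SI)(IS(IK(SI)))(KI(KI)(I(II)))(I(IK(IS)(IK(SI))))
  →4  SI(KI(KI)(I(II)))(I(IK(IS)(IK(SI))))
  →5  I(I(IK(IS)(IK(SI))))(KI(KI)(I(II))(I(IK(IS)(IK(SI)))))
  →6  I(IK(IS)(IK(SI)))(KI(KI)(I(II))(I(IK(IS)(IK(SI)))))
  →7  IK(IS)(IK(SI))(KI(KI)(I(II))(I(IK(IS)(IK(SI)))))
  →8  K(IS)(IK(SI))(KI(KI)(I(II))(I(IK(IS)(IK(SI)))))
  →9  IS(KI(KI)(I(II))(I(IK(IS)(IK(SI)))))
  →10  S(KI(KI)(I(II))(I(IK(IS)(IK(SI)))))
  →11  S(I(I(II))(I(IK(IS)(IK(SI)))))
  →12  S(I(II)(I(IK(IS)(IK(SI)))))
  →13  S(II(I(IK(IS)(IK(SI)))))
  →14  S(I(I(IK(IS)(IK(SI)))))
  →15  S(I(IK(IS)(IK(SI))))
  →16  S(IK(IS)(IK(SI)))
  →17  S(K(IS)(IK(SI)))
  →18  S(IS)
  →19  SS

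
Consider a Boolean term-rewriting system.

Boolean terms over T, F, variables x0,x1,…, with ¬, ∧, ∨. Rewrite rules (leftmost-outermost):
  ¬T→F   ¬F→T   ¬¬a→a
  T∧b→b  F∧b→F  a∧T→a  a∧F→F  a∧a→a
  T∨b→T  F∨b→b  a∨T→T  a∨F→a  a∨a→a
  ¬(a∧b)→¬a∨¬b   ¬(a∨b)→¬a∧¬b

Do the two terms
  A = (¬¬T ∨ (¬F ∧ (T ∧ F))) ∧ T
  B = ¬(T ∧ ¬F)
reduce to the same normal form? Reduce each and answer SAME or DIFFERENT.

Answer: DIFFERENT — A ⇓ T, B ⇓ F

Derivation:
Term A:
  start: (¬¬T ∨ (¬F ∧ (T ∧ F))) ∧ T
  step 1: ¬¬T ∨ (¬F ∧ (T ∧ F))
  step 2: T ∨ (¬F ∧ (T ∧ F))
  step 3: T

Term B:
  start: ¬(T ∧ ¬F)
  step 1: ¬T ∨ ¬¬F
  step 2: F ∨ ¬¬F
  step 3: ¬¬F
  step 4: F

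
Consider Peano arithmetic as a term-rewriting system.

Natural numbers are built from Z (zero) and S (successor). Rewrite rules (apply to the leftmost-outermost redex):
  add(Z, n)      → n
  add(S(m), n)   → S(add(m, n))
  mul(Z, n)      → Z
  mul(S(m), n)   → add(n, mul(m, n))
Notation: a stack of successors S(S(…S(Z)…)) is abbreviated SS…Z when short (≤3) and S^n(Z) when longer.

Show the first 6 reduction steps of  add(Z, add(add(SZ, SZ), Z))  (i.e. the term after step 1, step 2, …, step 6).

  start: add(Z, add(add(SZ, SZ), Z))
  →1  add(add(SZ, SZ), Z)
  →2  add(S(add(Z, SZ)), Z)
  →3  S(add(add(Z, SZ), Z))
  →4  S(add(SZ, Z))
  →5  S(S(add(Z, Z)))
  →6  SSZ

Answer: after 6 steps: SSZ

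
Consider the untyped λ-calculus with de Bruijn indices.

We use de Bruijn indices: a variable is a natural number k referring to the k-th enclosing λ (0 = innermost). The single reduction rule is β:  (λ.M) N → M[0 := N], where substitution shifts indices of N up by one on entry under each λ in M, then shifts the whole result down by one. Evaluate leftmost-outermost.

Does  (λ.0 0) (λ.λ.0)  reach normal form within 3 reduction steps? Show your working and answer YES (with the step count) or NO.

Answer: YES — reaches normal form λ.0 in 2 ≤ 3 steps

Reduction:
  start: (λ.0 0) (λ.λ.0)
  step 1: (λ.λ.0) (λ.λ.0)
  step 2: λ.0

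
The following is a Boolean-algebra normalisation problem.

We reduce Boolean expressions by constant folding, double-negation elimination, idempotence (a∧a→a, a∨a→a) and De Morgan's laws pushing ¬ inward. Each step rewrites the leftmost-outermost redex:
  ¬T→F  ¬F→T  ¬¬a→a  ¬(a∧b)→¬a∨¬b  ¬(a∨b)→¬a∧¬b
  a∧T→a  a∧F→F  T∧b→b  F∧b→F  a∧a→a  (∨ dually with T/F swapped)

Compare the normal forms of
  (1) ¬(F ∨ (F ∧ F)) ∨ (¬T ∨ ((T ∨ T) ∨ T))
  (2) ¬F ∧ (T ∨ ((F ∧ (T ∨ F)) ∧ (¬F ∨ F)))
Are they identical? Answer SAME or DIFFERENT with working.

Term A:
  start: ¬(F ∨ (F ∧ F)) ∨ (¬T ∨ ((T ∨ T) ∨ T))
  [1] (¬F ∧ ¬(F ∧ F)) ∨ (¬T ∨ ((T ∨ T) ∨ T))
  [2] (T ∧ ¬(F ∧ F)) ∨ (¬T ∨ ((T ∨ T) ∨ T))
  [3] ¬(F ∧ F) ∨ (¬T ∨ ((T ∨ T) ∨ T))
  [4] (¬F ∨ ¬F) ∨ (¬T ∨ ((T ∨ T) ∨ T))
  [5] ¬F ∨ (¬T ∨ ((T ∨ T) ∨ T))
  [6] T ∨ (¬T ∨ ((T ∨ T) ∨ T))
  [7] T

Term B:
  start: ¬F ∧ (T ∨ ((F ∧ (T ∨ F)) ∧ (¬F ∨ F)))
  [1] T ∧ (T ∨ ((F ∧ (T ∨ F)) ∧ (¬F ∨ F)))
  [2] T ∨ ((F ∧ (T ∨ F)) ∧ (¬F ∨ F))
  [3] T

Answer: SAME — A ⇓ T, B ⇓ T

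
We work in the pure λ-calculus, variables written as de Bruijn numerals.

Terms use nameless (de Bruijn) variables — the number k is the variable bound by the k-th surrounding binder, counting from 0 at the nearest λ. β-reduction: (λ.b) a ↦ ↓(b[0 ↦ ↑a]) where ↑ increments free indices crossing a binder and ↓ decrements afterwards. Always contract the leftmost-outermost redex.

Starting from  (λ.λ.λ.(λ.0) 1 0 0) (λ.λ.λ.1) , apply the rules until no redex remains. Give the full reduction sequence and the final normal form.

  start: (λ.λ.λ.(λ.0) 1 0 0) (λ.λ.λ.1)
  step 1: λ.λ.(λ.0) 1 0 0
  step 2: λ.λ.1 0 0

Answer: normal form = λ.λ.1 0 0  (in 2 steps)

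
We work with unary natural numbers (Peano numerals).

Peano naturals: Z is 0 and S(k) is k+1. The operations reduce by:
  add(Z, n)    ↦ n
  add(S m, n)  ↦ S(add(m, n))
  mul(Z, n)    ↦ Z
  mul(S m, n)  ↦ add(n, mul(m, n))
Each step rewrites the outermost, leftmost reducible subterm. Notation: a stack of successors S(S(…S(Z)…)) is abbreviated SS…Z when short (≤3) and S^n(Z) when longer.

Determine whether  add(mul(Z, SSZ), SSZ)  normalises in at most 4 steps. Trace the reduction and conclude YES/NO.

Answer: YES — reaches normal form SSZ in 2 ≤ 4 steps

Reduction:
  start: add(mul(Z, SSZ), SSZ)
  step 1: add(Z, SSZ)
  step 2: SSZ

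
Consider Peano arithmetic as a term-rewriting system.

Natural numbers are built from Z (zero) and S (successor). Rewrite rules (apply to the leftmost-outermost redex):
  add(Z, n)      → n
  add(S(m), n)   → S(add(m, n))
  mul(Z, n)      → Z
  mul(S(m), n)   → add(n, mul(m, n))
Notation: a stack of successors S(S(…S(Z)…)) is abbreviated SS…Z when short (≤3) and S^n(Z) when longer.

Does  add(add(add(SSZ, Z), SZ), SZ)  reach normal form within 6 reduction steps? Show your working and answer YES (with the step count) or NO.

  start: add(add(add(SSZ, Z), SZ), SZ)
  step 1: add(add(S(add(SZ, Z)), SZ), SZ)
  step 2: add(S(add(add(SZ, Z), SZ)), SZ)
  step 3: S(add(add(add(SZ, Z), SZ), SZ))
  step 4: S(add(add(S(add(Z, Z)), SZ), SZ))
  step 5: S(add(S(add(add(Z, Z), SZ)), SZ))
  step 6: S(S(add(add(add(Z, Z), SZ), SZ)))

Answer: NO — after 6 steps the term is S(S(add(add(add(Z, Z), SZ), SZ))), not yet normal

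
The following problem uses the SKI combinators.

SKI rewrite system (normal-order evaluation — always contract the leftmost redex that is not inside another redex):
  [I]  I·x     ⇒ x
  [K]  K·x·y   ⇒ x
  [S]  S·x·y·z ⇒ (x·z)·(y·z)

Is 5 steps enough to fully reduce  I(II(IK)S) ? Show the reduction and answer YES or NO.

Answer: YES — reaches normal form KS in 4 ≤ 5 steps

Reduction:
  start: I(II(IK)S)
  →1  II(IK)S
  →2  I(IK)S
  →3  IKS
  →4  KS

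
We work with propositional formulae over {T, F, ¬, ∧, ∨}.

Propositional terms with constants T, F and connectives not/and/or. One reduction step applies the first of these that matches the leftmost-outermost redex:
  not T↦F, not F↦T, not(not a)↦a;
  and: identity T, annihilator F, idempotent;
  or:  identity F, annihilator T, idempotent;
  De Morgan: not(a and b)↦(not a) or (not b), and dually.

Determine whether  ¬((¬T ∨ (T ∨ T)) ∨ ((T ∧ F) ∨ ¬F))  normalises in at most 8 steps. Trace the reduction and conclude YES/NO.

  start: ¬((¬T ∨ (T ∨ T)) ∨ ((T ∧ F) ∨ ¬F))
  →1  ¬(¬T ∨ (T ∨ T)) ∧ ¬((T ∧ F) ∨ ¬F)
  →2  (¬¬T ∧ ¬(T ∨ T)) ∧ ¬((T ∧ F) ∨ ¬F)
  →3  (T ∧ ¬(T ∨ T)) ∧ ¬((T ∧ F) ∨ ¬F)
  →4  ¬(T ∨ T) ∧ ¬((T ∧ F) ∨ ¬F)
  →5  (¬T ∧ ¬T) ∧ ¬((T ∧ F) ∨ ¬F)
  →6  ¬T ∧ ¬((T ∧ F) ∨ ¬F)
  →7  F ∧ ¬((T ∧ F) ∨ ¬F)
  →8  F

Answer: YES — reaches normal form F in 8 ≤ 8 steps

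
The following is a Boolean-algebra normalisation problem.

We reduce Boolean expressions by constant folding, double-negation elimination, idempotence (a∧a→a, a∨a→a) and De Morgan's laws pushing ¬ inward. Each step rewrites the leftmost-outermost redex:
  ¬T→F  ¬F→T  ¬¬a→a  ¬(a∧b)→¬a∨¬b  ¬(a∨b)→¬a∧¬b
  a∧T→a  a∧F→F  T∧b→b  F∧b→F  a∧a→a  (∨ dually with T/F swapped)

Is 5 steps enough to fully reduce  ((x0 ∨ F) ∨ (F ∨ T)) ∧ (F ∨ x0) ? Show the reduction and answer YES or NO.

  start: ((x0 ∨ F) ∨ (F ∨ T)) ∧ (F ∨ x0)
  step 1: (x0 ∨ (F ∨ T)) ∧ (F ∨ x0)
  step 2: (x0 ∨ T) ∧ (F ∨ x0)
  step 3: T ∧ (F ∨ x0)
  step 4: F ∨ x0
  step 5: x0

Answer: YES — reaches normal form x0 in 5 ≤ 5 steps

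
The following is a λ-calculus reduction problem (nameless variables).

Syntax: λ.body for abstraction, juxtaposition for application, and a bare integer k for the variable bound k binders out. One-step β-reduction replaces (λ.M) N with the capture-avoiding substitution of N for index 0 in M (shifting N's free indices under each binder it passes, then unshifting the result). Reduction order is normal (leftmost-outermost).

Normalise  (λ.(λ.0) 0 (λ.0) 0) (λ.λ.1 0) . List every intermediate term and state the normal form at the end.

Answer: normal form = λ.λ.1 0  (in 5 steps)

Derivation:
  start: (λ.(λ.0) 0 (λ.0) 0) (λ.λ.1 0)
  →1  (λ.0) (λ.λ.1 0) (λ.0) (λ.λ.1 0)
  →2  (λ.λ.1 0) (λ.0) (λ.λ.1 0)
  →3  (λ.(λ.0) 0) (λ.λ.1 0)
  →4  (λ.0) (λ.λ.1 0)
  →5  λ.λ.1 0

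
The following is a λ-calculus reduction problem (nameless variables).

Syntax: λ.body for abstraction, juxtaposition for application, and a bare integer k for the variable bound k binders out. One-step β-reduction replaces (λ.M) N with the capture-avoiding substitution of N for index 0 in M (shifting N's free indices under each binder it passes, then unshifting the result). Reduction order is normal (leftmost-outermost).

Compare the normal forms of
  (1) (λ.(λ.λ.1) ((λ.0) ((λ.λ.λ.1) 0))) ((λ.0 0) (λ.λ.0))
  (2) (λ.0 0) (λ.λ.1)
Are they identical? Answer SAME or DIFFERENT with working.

Term A:
  start: (λ.(λ.λ.1) ((λ.0) ((λ.λ.λ.1) 0))) ((λ.0 0) (λ.λ.0))
  →1  (λ.λ.1) ((λ.0) ((λ.λ.λ.1) ((λ.0 0) (λ.λ.0))))
  →2  λ.(λ.0) ((λ.λ.λ.1) ((λ.0 0) (λ.λ.0)))
  →3  λ.(λ.λ.λ.1) ((λ.0 0) (λ.λ.0))
  →4  λ.λ.λ.1

Term B:
  start: (λ.0 0) (λ.λ.1)
  →1  (λ.λ.1) (λ.λ.1)
  →2  λ.λ.λ.1

Answer: SAME — A ⇓ λ.λ.λ.1, B ⇓ λ.λ.λ.1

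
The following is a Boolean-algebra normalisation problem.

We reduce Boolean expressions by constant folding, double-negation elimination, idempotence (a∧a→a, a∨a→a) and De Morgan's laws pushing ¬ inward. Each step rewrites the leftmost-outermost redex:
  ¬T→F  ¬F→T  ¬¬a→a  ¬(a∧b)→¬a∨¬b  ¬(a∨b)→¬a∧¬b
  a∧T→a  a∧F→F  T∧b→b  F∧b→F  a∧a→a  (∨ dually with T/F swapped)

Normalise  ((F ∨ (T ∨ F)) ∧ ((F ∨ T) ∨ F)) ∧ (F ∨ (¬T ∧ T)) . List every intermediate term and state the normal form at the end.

Answer: normal form = F  (in 9 steps)

Reduction:
  start: ((F ∨ (T ∨ F)) ∧ ((F ∨ T) ∨ F)) ∧ (F ∨ (¬T ∧ T))
  step 1: ((T ∨ F) ∧ ((F ∨ T) ∨ F)) ∧ (F ∨ (¬T ∧ T))
  step 2: (T ∧ ((F ∨ T) ∨ F)) ∧ (F ∨ (¬T ∧ T))
  step 3: ((F ∨ T) ∨ F) ∧ (F ∨ (¬T ∧ T))
  step 4: (F ∨ T) ∧ (F ∨ (¬T ∧ T))
  step 5: T ∧ (F ∨ (¬T ∧ T))
  step 6: F ∨ (¬T ∧ T)
  step 7: ¬T ∧ T
  step 8: ¬T
  step 9: F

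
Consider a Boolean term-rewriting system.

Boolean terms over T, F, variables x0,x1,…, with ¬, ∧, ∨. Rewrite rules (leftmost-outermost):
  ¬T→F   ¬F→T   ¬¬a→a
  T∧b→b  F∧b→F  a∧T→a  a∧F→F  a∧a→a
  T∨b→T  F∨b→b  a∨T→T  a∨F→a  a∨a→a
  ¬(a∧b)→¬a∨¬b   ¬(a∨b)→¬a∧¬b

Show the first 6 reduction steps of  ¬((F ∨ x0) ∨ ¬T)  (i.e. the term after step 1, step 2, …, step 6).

  start: ¬((F ∨ x0) ∨ ¬T)
  →1  ¬(F ∨ x0) ∧ ¬¬T
  →2  (¬F ∧ ¬x0) ∧ ¬¬T
  →3  (T ∧ ¬x0) ∧ ¬¬T
  →4  ¬x0 ∧ ¬¬T
  →5  ¬x0 ∧ T
  →6  ¬x0

Answer: after 6 steps: ¬x0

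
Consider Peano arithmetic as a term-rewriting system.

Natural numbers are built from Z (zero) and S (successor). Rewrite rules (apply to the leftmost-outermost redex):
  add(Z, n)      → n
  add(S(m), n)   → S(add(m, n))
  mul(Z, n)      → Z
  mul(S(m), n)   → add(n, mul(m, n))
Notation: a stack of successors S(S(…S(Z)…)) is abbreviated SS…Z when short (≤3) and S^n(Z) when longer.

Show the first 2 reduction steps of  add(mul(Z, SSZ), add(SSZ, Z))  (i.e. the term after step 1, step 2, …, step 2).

  start: add(mul(Z, SSZ), add(SSZ, Z))
  [1] add(Z, add(SSZ, Z))
  [2] add(SSZ, Z)

Answer: after 2 steps: add(SSZ, Z)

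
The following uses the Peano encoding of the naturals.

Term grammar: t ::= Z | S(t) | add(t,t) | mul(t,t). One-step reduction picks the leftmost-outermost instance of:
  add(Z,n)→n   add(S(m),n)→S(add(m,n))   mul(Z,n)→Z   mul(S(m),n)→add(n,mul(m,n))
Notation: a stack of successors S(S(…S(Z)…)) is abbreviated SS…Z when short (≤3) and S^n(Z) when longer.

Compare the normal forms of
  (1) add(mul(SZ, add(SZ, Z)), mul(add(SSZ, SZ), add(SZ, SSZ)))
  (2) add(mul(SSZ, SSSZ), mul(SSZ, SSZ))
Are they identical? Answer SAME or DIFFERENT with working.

Answer: SAME — A ⇓ S^10(Z), B ⇓ S^10(Z)

Reduction:
Term A:
  start: add(mul(SZ, add(SZ, Z)), mul(add(SSZ, SZ), add(SZ, SSZ)))
  step 1: add(add(add(SZ, Z), mul(Z, add(SZ, Z))), mul(add(SSZ, SZ), add(SZ, SSZ)))
  step 2: add(add(S(add(Z, Z)), mul(Z, add(SZ, Z))), mul(add(SSZ, SZ), add(SZ, SSZ)))
  step 3: add(S(add(add(Z, Z), mul(Z, add(SZ, Z)))), mul(add(SSZ, SZ), add(SZ, SSZ)))
  step 4: S(add(add(add(Z, Z), mul(Z, add(SZ, Z))), mul(add(SSZ, SZ), add(SZ, SSZ))))
  step 5: S(add(add(Z, mul(Z, add(SZ, Z))), mul(add(SSZ, SZ), add(SZ, SSZ))))
  step 6: S(add(mul(Z, add(SZ, Z)), mul(add(SSZ, SZ), add(SZ, SSZ))))
  step 7: S(add(Z, mul(add(SSZ, SZ), add(SZ, SSZ))))
  step 8: S(mul(add(SSZ, SZ), add(SZ, SSZ)))
  step 9: S(mul(S(add(SZ, SZ)), add(SZ, SSZ)))
  step 10: S(add(add(SZ, SSZ), mul(add(SZ, SZ), add(SZ, SSZ))))
  step 11: S(add(S(add(Z, SSZ)), mul(add(SZ, SZ), add(SZ, SSZ))))
  step 12: S(S(add(add(Z, SSZ), mul(add(SZ, SZ), add(SZ, SSZ)))))
  step 13: S(S(add(SSZ, mul(add(SZ, SZ), add(SZ, SSZ)))))
  step 14: S(S(S(add(SZ, mul(add(SZ, SZ), add(SZ, SSZ))))))
  step 15: S(S(S(S(add(Z, mul(add(SZ, SZ), add(SZ, SSZ)))))))
  step 16: S(S(S(S(mul(add(SZ, SZ), add(SZ, SSZ))))))
  step 17: S(S(S(S(mul(S(add(Z, SZ)), add(SZ, SSZ))))))
  step 18: S(S(S(S(add(add(SZ, SSZ), mul(add(Z, SZ), add(SZ, SSZ)))))))
  step 19: S(S(S(S(add(S(add(Z, SSZ)), mul(add(Z, SZ), add(SZ, SSZ)))))))
  step 20: S(S(S(S(S(add(add(Z, SSZ), mul(add(Z, SZ), add(SZ, SSZ))))))))
  step 21: S(S(S(S(S(add(SSZ, mul(add(Z, SZ), add(SZ, SSZ))))))))
  step 22: S(S(S(S(S(S(add(SZ, mul(add(Z, SZ), add(SZ, SSZ)))))))))
  step 23: S(S(S(S(S(S(S(add(Z, mul(add(Z, SZ), add(SZ, SSZ))))))))))
  step 24: S(S(S(S(S(S(S(mul(add(Z, SZ), add(SZ, SSZ)))))))))
  step 25: S(S(S(S(S(S(S(mul(SZ, add(SZ, SSZ)))))))))
  step 26: S(S(S(S(S(S(S(add(add(SZ, SSZ), mul(Z, add(SZ, SSZ))))))))))
  step 27: S(S(S(S(S(S(S(add(S(add(Z, SSZ)), mul(Z, add(SZ, SSZ))))))))))
  step 28: S(S(S(S(S(S(S(S(add(add(Z, SSZ), mul(Z, add(SZ, SSZ)))))))))))
  step 29: S(S(S(S(S(S(S(S(add(SSZ, mul(Z, add(SZ, SSZ)))))))))))
  step 30: S(S(S(S(S(S(S(S(S(add(SZ, mul(Z, add(SZ, SSZ))))))))))))
  step 31: S(S(S(S(S(S(S(S(S(S(add(Z, mul(Z, add(SZ, SSZ)))))))))))))
  step 32: S(S(S(S(S(S(S(S(S(S(mul(Z, add(SZ, SSZ))))))))))))
  step 33: S^10(Z)

Term B:
  start: add(mul(SSZ, SSSZ), mul(SSZ, SSZ))
  step 1: add(add(SSSZ, mul(SZ, SSSZ)), mul(SSZ, SSZ))
  step 2: add(S(add(SSZ, mul(SZ, SSSZ))), mul(SSZ, SSZ))
  step 3: S(add(add(SSZ, mul(SZ, SSSZ)), mul(SSZ, SSZ)))
  step 4: S(add(S(add(SZ, mul(SZ, SSSZ))), mul(SSZ, SSZ)))
  step 5: S(S(add(add(SZ, mul(SZ, SSSZ)), mul(SSZ, SSZ))))
  step 6: S(S(add(S(add(Z, mul(SZ, SSSZ))), mul(SSZ, SSZ))))
  step 7: S(S(S(add(add(Z, mul(SZ, SSSZ)), mul(SSZ, SSZ)))))
  step 8: S(S(S(add(mul(SZ, SSSZ), mul(SSZ, SSZ)))))
  step 9: S(S(S(add(add(SSSZ, mul(Z, SSSZ)), mul(SSZ, SSZ)))))
  step 10: S(S(S(add(S(add(SSZ, mul(Z, SSSZ))), mul(SSZ, SSZ)))))
  step 11: S(S(S(S(add(add(SSZ, mul(Z, SSSZ)), mul(SSZ, SSZ))))))
  step 12: S(S(S(S(add(S(add(SZ, mul(Z, SSSZ))), mul(SSZ, SSZ))))))
  step 13: S(S(S(S(S(add(add(SZ, mul(Z, SSSZ)), mul(SSZ, SSZ)))))))
  step 14: S(S(S(S(S(add(S(add(Z, mul(Z, SSSZ))), mul(SSZ, SSZ)))))))
  step 15: S(S(S(S(S(S(add(add(Z, mul(Z, SSSZ)), mul(SSZ, SSZ))))))))
  step 16: S(S(S(S(S(S(add(mul(Z, SSSZ), mul(SSZ, SSZ))))))))
  step 17: S(S(S(S(S(S(add(Z, mul(SSZ, SSZ))))))))
  step 18: S(S(S(S(S(S(mul(SSZ, SSZ)))))))
  step 19: S(S(S(S(S(S(add(SSZ, mul(SZ, SSZ))))))))
  step 20: S(S(S(S(S(S(S(add(SZ, mul(SZ, SSZ)))))))))
  step 21: S(S(S(S(S(S(S(S(add(Z, mul(SZ, SSZ))))))))))
  step 22: S(S(S(S(S(S(S(S(mul(SZ, SSZ)))))))))
  step 23: S(S(S(S(S(S(S(S(add(SSZ, mul(Z, SSZ))))))))))
  step 24: S(S(S(S(S(S(S(S(S(add(SZ, mul(Z, SSZ)))))))))))
  step 25: S(S(S(S(S(S(S(S(S(S(add(Z, mul(Z, SSZ))))))))))))
  step 26: S(S(S(S(S(S(S(S(S(S(mul(Z, SSZ)))))))))))
  step 27: S^10(Z)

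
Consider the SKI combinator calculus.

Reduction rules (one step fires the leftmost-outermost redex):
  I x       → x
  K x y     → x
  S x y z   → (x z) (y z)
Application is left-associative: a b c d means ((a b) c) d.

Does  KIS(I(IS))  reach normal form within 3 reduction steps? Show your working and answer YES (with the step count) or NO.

Answer: NO — after 3 steps the term is IS, not yet normal

Reduction:
  start: KIS(I(IS))
  step 1: I(I(IS))
  step 2: I(IS)
  step 3: IS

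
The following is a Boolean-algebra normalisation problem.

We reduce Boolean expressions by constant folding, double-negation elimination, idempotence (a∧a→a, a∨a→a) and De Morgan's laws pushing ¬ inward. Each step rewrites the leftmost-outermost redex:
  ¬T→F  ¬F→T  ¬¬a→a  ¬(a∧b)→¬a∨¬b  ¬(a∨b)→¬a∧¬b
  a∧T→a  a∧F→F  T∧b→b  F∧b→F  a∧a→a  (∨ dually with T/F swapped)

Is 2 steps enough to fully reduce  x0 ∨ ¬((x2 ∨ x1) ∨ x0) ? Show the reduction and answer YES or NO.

Answer: YES — reaches normal form x0 ∨ ((¬x2 ∧ ¬x1) ∧ ¬x0) in 2 ≤ 2 steps

Working:
  start: x0 ∨ ¬((x2 ∨ x1) ∨ x0)
  [1] x0 ∨ (¬(x2 ∨ x1) ∧ ¬x0)
  [2] x0 ∨ ((¬x2 ∧ ¬x1) ∧ ¬x0)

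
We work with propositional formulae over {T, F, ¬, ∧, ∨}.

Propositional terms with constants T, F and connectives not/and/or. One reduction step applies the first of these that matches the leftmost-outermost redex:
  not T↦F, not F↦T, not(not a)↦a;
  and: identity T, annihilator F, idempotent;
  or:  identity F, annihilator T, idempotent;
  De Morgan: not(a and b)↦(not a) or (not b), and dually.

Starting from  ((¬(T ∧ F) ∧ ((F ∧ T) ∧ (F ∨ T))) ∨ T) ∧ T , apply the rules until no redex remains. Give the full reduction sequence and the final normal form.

Answer: normal form = T  (in 2 steps)

Reduction:
  start: ((¬(T ∧ F) ∧ ((F ∧ T) ∧ (F ∨ T))) ∨ T) ∧ T
  →1  (¬(T ∧ F) ∧ ((F ∧ T) ∧ (F ∨ T))) ∨ T
  →2  T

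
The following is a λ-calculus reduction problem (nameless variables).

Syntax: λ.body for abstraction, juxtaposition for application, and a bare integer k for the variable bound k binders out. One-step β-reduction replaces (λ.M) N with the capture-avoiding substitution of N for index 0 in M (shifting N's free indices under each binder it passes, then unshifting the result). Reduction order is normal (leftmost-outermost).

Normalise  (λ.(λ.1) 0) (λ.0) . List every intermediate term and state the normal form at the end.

Answer: normal form = λ.0  (in 2 steps)

Reduction:
  start: (λ.(λ.1) 0) (λ.0)
  step 1: (λ.λ.0) (λ.0)
  step 2: λ.0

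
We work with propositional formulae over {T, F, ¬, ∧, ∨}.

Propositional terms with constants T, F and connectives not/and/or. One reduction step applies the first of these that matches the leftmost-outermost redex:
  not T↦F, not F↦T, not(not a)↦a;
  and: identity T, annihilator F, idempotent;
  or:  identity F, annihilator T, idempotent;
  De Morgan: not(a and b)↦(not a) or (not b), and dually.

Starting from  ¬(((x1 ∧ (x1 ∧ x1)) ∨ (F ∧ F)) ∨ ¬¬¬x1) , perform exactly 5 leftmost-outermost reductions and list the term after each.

  start: ¬(((x1 ∧ (x1 ∧ x1)) ∨ (F ∧ F)) ∨ ¬¬¬x1)
  step 1: ¬((x1 ∧ (x1 ∧ x1)) ∨ (F ∧ F)) ∧ ¬¬¬¬x1
  step 2: (¬(x1 ∧ (x1 ∧ x1)) ∧ ¬(F ∧ F)) ∧ ¬¬¬¬x1
  step 3: ((¬x1 ∨ ¬(x1 ∧ x1)) ∧ ¬(F ∧ F)) ∧ ¬¬¬¬x1
  step 4: ((¬x1 ∨ (¬x1 ∨ ¬x1)) ∧ ¬(F ∧ F)) ∧ ¬¬¬¬x1
  step 5: ((¬x1 ∨ ¬x1) ∧ ¬(F ∧ F)) ∧ ¬¬¬¬x1

Answer: after 5 steps: ((¬x1 ∨ ¬x1) ∧ ¬(F ∧ F)) ∧ ¬¬¬¬x1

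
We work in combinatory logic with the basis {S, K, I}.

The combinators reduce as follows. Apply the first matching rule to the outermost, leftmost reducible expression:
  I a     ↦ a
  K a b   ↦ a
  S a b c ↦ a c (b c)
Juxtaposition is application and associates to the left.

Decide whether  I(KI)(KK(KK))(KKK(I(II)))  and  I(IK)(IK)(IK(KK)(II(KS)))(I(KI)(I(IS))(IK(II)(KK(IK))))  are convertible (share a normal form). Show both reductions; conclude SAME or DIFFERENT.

Term A:
  start: I(KI)(KK(KK))(KKK(I(II)))
  [1] KI(KK(KK))(KKK(I(II)))
  [2] I(KKK(I(II)))
  [3] KKK(I(II))
  [4] K(I(II))
  [5] K(II)
  [6] KI

Term B:
  start: I(IK)(IK)(IK(KK)(II(KS)))(I(KI)(I(IS))(IK(II)(KK(IK))))
  [1] IK(IK)(IK(KK)(II(KS)))(I(KI)(I(IS))(IK(II)(KK(IK))))
  [2] K(IK)(IK(KK)(II(KS)))(I(KI)(I(IS))(IK(II)(KK(IK))))
  [3] IK(I(KI)(I(IS))(IK(II)(KK(IK))))
  [4] K(I(KI)(I(IS))(IK(II)(KK(IK))))
  [5] K(KI(I(IS))(IK(II)(KK(IK))))
  [6] K(I(IK(II)(KK(IK))))
  [7] K(IK(II)(KK(IK)))
  [8] K(K(II)(KK(IK)))
  [9] K(II)
  [10] KI

Answer: SAME — A ⇓ KI, B ⇓ KI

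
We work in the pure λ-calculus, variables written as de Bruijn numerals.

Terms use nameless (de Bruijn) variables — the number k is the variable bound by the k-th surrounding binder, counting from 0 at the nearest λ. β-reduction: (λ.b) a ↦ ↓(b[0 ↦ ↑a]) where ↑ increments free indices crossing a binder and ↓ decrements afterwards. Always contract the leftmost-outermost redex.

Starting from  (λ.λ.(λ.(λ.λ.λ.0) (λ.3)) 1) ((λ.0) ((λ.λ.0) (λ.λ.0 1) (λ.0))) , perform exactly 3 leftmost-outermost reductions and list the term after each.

Answer: after 3 steps: λ.λ.λ.0

Derivation:
  start: (λ.λ.(λ.(λ.λ.λ.0) (λ.3)) 1) ((λ.0) ((λ.λ.0) (λ.λ.0 1) (λ.0)))
  →1  λ.(λ.(λ.λ.λ.0) (λ.(λ.0) ((λ.λ.0) (λ.λ.0 1) (λ.0)))) ((λ.0) ((λ.λ.0) (λ.λ.0 1) (λ.0)))
  →2  λ.(λ.λ.λ.0) (λ.(λ.0) ((λ.λ.0) (λ.λ.0 1) (λ.0)))
  →3  λ.λ.λ.0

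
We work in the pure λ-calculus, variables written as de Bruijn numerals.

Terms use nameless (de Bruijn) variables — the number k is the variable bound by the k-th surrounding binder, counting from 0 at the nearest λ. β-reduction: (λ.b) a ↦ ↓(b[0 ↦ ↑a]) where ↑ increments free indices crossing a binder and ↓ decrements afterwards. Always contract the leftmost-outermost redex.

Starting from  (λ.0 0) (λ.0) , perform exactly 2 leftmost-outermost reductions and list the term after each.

Answer: after 2 steps: λ.0

Reduction:
  start: (λ.0 0) (λ.0)
  step 1: (λ.0) (λ.0)
  step 2: λ.0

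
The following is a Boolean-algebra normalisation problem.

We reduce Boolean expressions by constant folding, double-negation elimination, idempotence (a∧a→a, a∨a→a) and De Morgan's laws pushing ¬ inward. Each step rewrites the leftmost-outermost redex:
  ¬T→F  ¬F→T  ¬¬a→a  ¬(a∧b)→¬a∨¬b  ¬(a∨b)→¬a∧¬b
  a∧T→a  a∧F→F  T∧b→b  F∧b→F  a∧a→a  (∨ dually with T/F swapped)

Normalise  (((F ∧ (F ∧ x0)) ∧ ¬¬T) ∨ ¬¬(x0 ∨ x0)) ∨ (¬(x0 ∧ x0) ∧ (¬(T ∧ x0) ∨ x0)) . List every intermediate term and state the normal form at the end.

  start: (((F ∧ (F ∧ x0)) ∧ ¬¬T) ∨ ¬¬(x0 ∨ x0)) ∨ (¬(x0 ∧ x0) ∧ (¬(T ∧ x0) ∨ x0))
  [1] ((F ∧ ¬¬T) ∨ ¬¬(x0 ∨ x0)) ∨ (¬(x0 ∧ x0) ∧ (¬(T ∧ x0) ∨ x0))
  [2] (F ∨ ¬¬(x0 ∨ x0)) ∨ (¬(x0 ∧ x0) ∧ (¬(T ∧ x0) ∨ x0))
  [3] ¬¬(x0 ∨ x0) ∨ (¬(x0 ∧ x0) ∧ (¬(T ∧ x0) ∨ x0))
  [4] (x0 ∨ x0) ∨ (¬(x0 ∧ x0) ∧ (¬(T ∧ x0) ∨ x0))
  [5] x0 ∨ (¬(x0 ∧ x0) ∧ (¬(T ∧ x0) ∨ x0))
  [6] x0 ∨ ((¬x0 ∨ ¬x0) ∧ (¬(T ∧ x0) ∨ x0))
  [7] x0 ∨ (¬x0 ∧ (¬(T ∧ x0) ∨ x0))
  [8] x0 ∨ (¬x0 ∧ ((¬T ∨ ¬x0) ∨ x0))
  [9] x0 ∨ (¬x0 ∧ ((F ∨ ¬x0) ∨ x0))
  [10] x0 ∨ (¬x0 ∧ (¬x0 ∨ x0))

Answer: normal form = x0 ∨ (¬x0 ∧ (¬x0 ∨ x0))  (in 10 steps)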